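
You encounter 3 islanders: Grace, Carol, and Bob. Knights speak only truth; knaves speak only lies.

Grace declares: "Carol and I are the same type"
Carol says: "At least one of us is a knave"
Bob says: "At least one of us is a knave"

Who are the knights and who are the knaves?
Grace is a knave.
Carol is a knight.
Bob is a knight.

Verification:
- Grace (knave) says "Carol and I are the same type" - this is FALSE (a lie) because Grace is a knave and Carol is a knight.
- Carol (knight) says "At least one of us is a knave" - this is TRUE because Grace is a knave.
- Bob (knight) says "At least one of us is a knave" - this is TRUE because Grace is a knave.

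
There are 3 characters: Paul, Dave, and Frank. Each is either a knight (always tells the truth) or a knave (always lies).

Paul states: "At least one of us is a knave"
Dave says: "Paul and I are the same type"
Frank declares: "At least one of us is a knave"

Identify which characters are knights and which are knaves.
Paul is a knight.
Dave is a knave.
Frank is a knight.

Verification:
- Paul (knight) says "At least one of us is a knave" - this is TRUE because Dave is a knave.
- Dave (knave) says "Paul and I are the same type" - this is FALSE (a lie) because Dave is a knave and Paul is a knight.
- Frank (knight) says "At least one of us is a knave" - this is TRUE because Dave is a knave.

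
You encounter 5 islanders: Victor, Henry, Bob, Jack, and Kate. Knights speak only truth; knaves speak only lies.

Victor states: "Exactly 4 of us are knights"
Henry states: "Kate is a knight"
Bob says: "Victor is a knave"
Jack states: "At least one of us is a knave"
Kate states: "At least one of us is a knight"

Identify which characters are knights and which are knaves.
Victor is a knight.
Henry is a knight.
Bob is a knave.
Jack is a knight.
Kate is a knight.

Verification:
- Victor (knight) says "Exactly 4 of us are knights" - this is TRUE because there are 4 knights.
- Henry (knight) says "Kate is a knight" - this is TRUE because Kate is a knight.
- Bob (knave) says "Victor is a knave" - this is FALSE (a lie) because Victor is a knight.
- Jack (knight) says "At least one of us is a knave" - this is TRUE because Bob is a knave.
- Kate (knight) says "At least one of us is a knight" - this is TRUE because Victor, Henry, Jack, and Kate are knights.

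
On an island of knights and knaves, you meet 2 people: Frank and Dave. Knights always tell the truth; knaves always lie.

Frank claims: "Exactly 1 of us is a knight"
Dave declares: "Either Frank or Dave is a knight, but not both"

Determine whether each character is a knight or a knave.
Frank is a knave.
Dave is a knave.

Verification:
- Frank (knave) says "Exactly 1 of us is a knight" - this is FALSE (a lie) because there are 0 knights.
- Dave (knave) says "Either Frank or Dave is a knight, but not both" - this is FALSE (a lie) because Frank is a knave and Dave is a knave.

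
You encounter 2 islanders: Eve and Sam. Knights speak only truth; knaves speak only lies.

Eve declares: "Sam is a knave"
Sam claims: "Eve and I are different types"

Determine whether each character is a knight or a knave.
Eve is a knave.
Sam is a knight.

Verification:
- Eve (knave) says "Sam is a knave" - this is FALSE (a lie) because Sam is a knight.
- Sam (knight) says "Eve and I are different types" - this is TRUE because Sam is a knight and Eve is a knave.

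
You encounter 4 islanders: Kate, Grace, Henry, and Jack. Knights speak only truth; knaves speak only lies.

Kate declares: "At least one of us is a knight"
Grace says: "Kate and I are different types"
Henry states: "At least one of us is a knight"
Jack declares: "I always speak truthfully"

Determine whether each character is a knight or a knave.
Kate is a knave.
Grace is a knave.
Henry is a knave.
Jack is a knave.

Verification:
- Kate (knave) says "At least one of us is a knight" - this is FALSE (a lie) because no one is a knight.
- Grace (knave) says "Kate and I are different types" - this is FALSE (a lie) because Grace is a knave and Kate is a knave.
- Henry (knave) says "At least one of us is a knight" - this is FALSE (a lie) because no one is a knight.
- Jack (knave) says "I always speak truthfully" - this is FALSE (a lie) because Jack is a knave.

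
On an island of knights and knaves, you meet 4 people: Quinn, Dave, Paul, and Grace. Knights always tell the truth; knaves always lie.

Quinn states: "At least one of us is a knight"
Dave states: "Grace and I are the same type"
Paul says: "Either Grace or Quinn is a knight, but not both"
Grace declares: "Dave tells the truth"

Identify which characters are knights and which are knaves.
Quinn is a knight.
Dave is a knight.
Paul is a knave.
Grace is a knight.

Verification:
- Quinn (knight) says "At least one of us is a knight" - this is TRUE because Quinn, Dave, and Grace are knights.
- Dave (knight) says "Grace and I are the same type" - this is TRUE because Dave is a knight and Grace is a knight.
- Paul (knave) says "Either Grace or Quinn is a knight, but not both" - this is FALSE (a lie) because Grace is a knight and Quinn is a knight.
- Grace (knight) says "Dave tells the truth" - this is TRUE because Dave is a knight.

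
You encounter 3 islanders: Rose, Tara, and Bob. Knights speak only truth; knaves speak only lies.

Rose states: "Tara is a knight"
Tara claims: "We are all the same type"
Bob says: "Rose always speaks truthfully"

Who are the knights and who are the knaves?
Rose is a knight.
Tara is a knight.
Bob is a knight.

Verification:
- Rose (knight) says "Tara is a knight" - this is TRUE because Tara is a knight.
- Tara (knight) says "We are all the same type" - this is TRUE because Rose, Tara, and Bob are knights.
- Bob (knight) says "Rose always speaks truthfully" - this is TRUE because Rose is a knight.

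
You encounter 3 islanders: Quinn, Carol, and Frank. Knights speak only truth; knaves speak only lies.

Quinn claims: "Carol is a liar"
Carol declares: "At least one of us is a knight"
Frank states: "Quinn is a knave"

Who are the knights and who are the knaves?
Quinn is a knave.
Carol is a knight.
Frank is a knight.

Verification:
- Quinn (knave) says "Carol is a liar" - this is FALSE (a lie) because Carol is a knight.
- Carol (knight) says "At least one of us is a knight" - this is TRUE because Carol and Frank are knights.
- Frank (knight) says "Quinn is a knave" - this is TRUE because Quinn is a knave.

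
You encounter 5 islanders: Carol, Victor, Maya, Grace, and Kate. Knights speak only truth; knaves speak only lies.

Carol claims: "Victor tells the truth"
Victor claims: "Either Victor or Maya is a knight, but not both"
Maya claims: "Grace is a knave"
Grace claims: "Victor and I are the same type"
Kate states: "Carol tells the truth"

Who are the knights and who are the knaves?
Carol is a knight.
Victor is a knight.
Maya is a knave.
Grace is a knight.
Kate is a knight.

Verification:
- Carol (knight) says "Victor tells the truth" - this is TRUE because Victor is a knight.
- Victor (knight) says "Either Victor or Maya is a knight, but not both" - this is TRUE because Victor is a knight and Maya is a knave.
- Maya (knave) says "Grace is a knave" - this is FALSE (a lie) because Grace is a knight.
- Grace (knight) says "Victor and I are the same type" - this is TRUE because Grace is a knight and Victor is a knight.
- Kate (knight) says "Carol tells the truth" - this is TRUE because Carol is a knight.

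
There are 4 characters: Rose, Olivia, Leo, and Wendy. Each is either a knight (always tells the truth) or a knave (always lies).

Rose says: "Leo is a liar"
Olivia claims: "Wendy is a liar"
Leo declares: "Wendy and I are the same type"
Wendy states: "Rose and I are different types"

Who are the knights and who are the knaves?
Rose is a knave.
Olivia is a knave.
Leo is a knight.
Wendy is a knight.

Verification:
- Rose (knave) says "Leo is a liar" - this is FALSE (a lie) because Leo is a knight.
- Olivia (knave) says "Wendy is a liar" - this is FALSE (a lie) because Wendy is a knight.
- Leo (knight) says "Wendy and I are the same type" - this is TRUE because Leo is a knight and Wendy is a knight.
- Wendy (knight) says "Rose and I are different types" - this is TRUE because Wendy is a knight and Rose is a knave.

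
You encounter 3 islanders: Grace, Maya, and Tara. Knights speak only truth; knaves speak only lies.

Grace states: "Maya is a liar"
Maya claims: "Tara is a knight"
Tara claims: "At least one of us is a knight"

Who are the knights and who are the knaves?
Grace is a knave.
Maya is a knight.
Tara is a knight.

Verification:
- Grace (knave) says "Maya is a liar" - this is FALSE (a lie) because Maya is a knight.
- Maya (knight) says "Tara is a knight" - this is TRUE because Tara is a knight.
- Tara (knight) says "At least one of us is a knight" - this is TRUE because Maya and Tara are knights.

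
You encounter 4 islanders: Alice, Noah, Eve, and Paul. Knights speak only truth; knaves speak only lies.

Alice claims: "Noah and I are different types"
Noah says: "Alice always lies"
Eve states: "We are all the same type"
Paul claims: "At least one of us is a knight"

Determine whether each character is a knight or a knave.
Alice is a knight.
Noah is a knave.
Eve is a knave.
Paul is a knight.

Verification:
- Alice (knight) says "Noah and I are different types" - this is TRUE because Alice is a knight and Noah is a knave.
- Noah (knave) says "Alice always lies" - this is FALSE (a lie) because Alice is a knight.
- Eve (knave) says "We are all the same type" - this is FALSE (a lie) because Alice and Paul are knights and Noah and Eve are knaves.
- Paul (knight) says "At least one of us is a knight" - this is TRUE because Alice and Paul are knights.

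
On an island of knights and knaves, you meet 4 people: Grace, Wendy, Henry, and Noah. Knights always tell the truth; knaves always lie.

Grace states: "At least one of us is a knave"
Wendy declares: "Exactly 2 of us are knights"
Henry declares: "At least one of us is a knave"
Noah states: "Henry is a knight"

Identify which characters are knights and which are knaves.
Grace is a knight.
Wendy is a knave.
Henry is a knight.
Noah is a knight.

Verification:
- Grace (knight) says "At least one of us is a knave" - this is TRUE because Wendy is a knave.
- Wendy (knave) says "Exactly 2 of us are knights" - this is FALSE (a lie) because there are 3 knights.
- Henry (knight) says "At least one of us is a knave" - this is TRUE because Wendy is a knave.
- Noah (knight) says "Henry is a knight" - this is TRUE because Henry is a knight.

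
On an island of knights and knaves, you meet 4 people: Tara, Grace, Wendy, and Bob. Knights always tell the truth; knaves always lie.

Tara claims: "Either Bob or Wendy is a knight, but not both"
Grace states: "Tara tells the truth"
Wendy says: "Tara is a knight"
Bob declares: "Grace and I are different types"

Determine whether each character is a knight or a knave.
Tara is a knave.
Grace is a knave.
Wendy is a knave.
Bob is a knave.

Verification:
- Tara (knave) says "Either Bob or Wendy is a knight, but not both" - this is FALSE (a lie) because Bob is a knave and Wendy is a knave.
- Grace (knave) says "Tara tells the truth" - this is FALSE (a lie) because Tara is a knave.
- Wendy (knave) says "Tara is a knight" - this is FALSE (a lie) because Tara is a knave.
- Bob (knave) says "Grace and I are different types" - this is FALSE (a lie) because Bob is a knave and Grace is a knave.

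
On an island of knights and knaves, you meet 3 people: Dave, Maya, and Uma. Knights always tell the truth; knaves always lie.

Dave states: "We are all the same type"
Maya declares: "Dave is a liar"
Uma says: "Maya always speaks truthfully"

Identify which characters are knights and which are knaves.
Dave is a knave.
Maya is a knight.
Uma is a knight.

Verification:
- Dave (knave) says "We are all the same type" - this is FALSE (a lie) because Maya and Uma are knights and Dave is a knave.
- Maya (knight) says "Dave is a liar" - this is TRUE because Dave is a knave.
- Uma (knight) says "Maya always speaks truthfully" - this is TRUE because Maya is a knight.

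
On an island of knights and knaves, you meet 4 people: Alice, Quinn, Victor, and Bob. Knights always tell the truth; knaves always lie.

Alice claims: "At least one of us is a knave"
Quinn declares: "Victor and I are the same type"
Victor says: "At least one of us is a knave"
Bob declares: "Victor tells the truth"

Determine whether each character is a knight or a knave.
Alice is a knight.
Quinn is a knave.
Victor is a knight.
Bob is a knight.

Verification:
- Alice (knight) says "At least one of us is a knave" - this is TRUE because Quinn is a knave.
- Quinn (knave) says "Victor and I are the same type" - this is FALSE (a lie) because Quinn is a knave and Victor is a knight.
- Victor (knight) says "At least one of us is a knave" - this is TRUE because Quinn is a knave.
- Bob (knight) says "Victor tells the truth" - this is TRUE because Victor is a knight.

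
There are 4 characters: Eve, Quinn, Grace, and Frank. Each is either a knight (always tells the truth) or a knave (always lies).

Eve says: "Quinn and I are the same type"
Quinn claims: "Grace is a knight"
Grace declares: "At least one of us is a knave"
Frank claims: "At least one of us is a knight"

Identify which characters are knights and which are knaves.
Eve is a knave.
Quinn is a knight.
Grace is a knight.
Frank is a knight.

Verification:
- Eve (knave) says "Quinn and I are the same type" - this is FALSE (a lie) because Eve is a knave and Quinn is a knight.
- Quinn (knight) says "Grace is a knight" - this is TRUE because Grace is a knight.
- Grace (knight) says "At least one of us is a knave" - this is TRUE because Eve is a knave.
- Frank (knight) says "At least one of us is a knight" - this is TRUE because Quinn, Grace, and Frank are knights.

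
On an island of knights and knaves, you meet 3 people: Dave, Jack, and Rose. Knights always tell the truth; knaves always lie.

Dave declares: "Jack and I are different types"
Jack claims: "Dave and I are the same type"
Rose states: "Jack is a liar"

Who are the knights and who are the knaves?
Dave is a knight.
Jack is a knave.
Rose is a knight.

Verification:
- Dave (knight) says "Jack and I are different types" - this is TRUE because Dave is a knight and Jack is a knave.
- Jack (knave) says "Dave and I are the same type" - this is FALSE (a lie) because Jack is a knave and Dave is a knight.
- Rose (knight) says "Jack is a liar" - this is TRUE because Jack is a knave.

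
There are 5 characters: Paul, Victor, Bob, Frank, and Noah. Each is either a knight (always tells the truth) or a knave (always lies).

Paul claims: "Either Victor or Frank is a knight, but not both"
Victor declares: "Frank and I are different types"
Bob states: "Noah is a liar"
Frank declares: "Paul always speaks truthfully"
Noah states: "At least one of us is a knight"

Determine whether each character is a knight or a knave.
Paul is a knave.
Victor is a knave.
Bob is a knave.
Frank is a knave.
Noah is a knight.

Verification:
- Paul (knave) says "Either Victor or Frank is a knight, but not both" - this is FALSE (a lie) because Victor is a knave and Frank is a knave.
- Victor (knave) says "Frank and I are different types" - this is FALSE (a lie) because Victor is a knave and Frank is a knave.
- Bob (knave) says "Noah is a liar" - this is FALSE (a lie) because Noah is a knight.
- Frank (knave) says "Paul always speaks truthfully" - this is FALSE (a lie) because Paul is a knave.
- Noah (knight) says "At least one of us is a knight" - this is TRUE because Noah is a knight.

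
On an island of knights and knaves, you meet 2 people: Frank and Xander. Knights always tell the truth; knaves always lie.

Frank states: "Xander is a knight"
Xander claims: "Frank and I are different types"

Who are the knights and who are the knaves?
Frank is a knave.
Xander is a knave.

Verification:
- Frank (knave) says "Xander is a knight" - this is FALSE (a lie) because Xander is a knave.
- Xander (knave) says "Frank and I are different types" - this is FALSE (a lie) because Xander is a knave and Frank is a knave.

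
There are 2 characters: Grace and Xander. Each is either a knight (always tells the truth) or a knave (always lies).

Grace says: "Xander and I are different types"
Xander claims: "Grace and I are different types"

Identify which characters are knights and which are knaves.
Grace is a knave.
Xander is a knave.

Verification:
- Grace (knave) says "Xander and I are different types" - this is FALSE (a lie) because Grace is a knave and Xander is a knave.
- Xander (knave) says "Grace and I are different types" - this is FALSE (a lie) because Xander is a knave and Grace is a knave.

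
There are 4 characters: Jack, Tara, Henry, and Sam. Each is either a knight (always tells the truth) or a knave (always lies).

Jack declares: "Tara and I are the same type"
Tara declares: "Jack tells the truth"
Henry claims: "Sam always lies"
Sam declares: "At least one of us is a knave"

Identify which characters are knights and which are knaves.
Jack is a knight.
Tara is a knight.
Henry is a knave.
Sam is a knight.

Verification:
- Jack (knight) says "Tara and I are the same type" - this is TRUE because Jack is a knight and Tara is a knight.
- Tara (knight) says "Jack tells the truth" - this is TRUE because Jack is a knight.
- Henry (knave) says "Sam always lies" - this is FALSE (a lie) because Sam is a knight.
- Sam (knight) says "At least one of us is a knave" - this is TRUE because Henry is a knave.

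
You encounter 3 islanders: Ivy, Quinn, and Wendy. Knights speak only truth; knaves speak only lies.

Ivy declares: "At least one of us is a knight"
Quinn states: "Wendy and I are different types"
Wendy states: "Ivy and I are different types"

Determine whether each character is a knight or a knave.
Ivy is a knave.
Quinn is a knave.
Wendy is a knave.

Verification:
- Ivy (knave) says "At least one of us is a knight" - this is FALSE (a lie) because no one is a knight.
- Quinn (knave) says "Wendy and I are different types" - this is FALSE (a lie) because Quinn is a knave and Wendy is a knave.
- Wendy (knave) says "Ivy and I are different types" - this is FALSE (a lie) because Wendy is a knave and Ivy is a knave.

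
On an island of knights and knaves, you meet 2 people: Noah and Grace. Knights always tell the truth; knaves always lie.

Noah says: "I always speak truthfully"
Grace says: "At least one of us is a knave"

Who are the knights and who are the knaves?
Noah is a knave.
Grace is a knight.

Verification:
- Noah (knave) says "I always speak truthfully" - this is FALSE (a lie) because Noah is a knave.
- Grace (knight) says "At least one of us is a knave" - this is TRUE because Noah is a knave.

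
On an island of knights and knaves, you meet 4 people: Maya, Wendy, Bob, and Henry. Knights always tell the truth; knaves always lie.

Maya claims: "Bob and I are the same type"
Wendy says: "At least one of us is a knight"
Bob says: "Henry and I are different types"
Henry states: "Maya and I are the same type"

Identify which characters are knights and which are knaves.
Maya is a knight.
Wendy is a knight.
Bob is a knight.
Henry is a knave.

Verification:
- Maya (knight) says "Bob and I are the same type" - this is TRUE because Maya is a knight and Bob is a knight.
- Wendy (knight) says "At least one of us is a knight" - this is TRUE because Maya, Wendy, and Bob are knights.
- Bob (knight) says "Henry and I are different types" - this is TRUE because Bob is a knight and Henry is a knave.
- Henry (knave) says "Maya and I are the same type" - this is FALSE (a lie) because Henry is a knave and Maya is a knight.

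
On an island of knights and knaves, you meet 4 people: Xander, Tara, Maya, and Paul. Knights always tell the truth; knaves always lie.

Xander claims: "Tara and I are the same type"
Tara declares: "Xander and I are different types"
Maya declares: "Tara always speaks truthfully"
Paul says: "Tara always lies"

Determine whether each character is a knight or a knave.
Xander is a knave.
Tara is a knight.
Maya is a knight.
Paul is a knave.

Verification:
- Xander (knave) says "Tara and I are the same type" - this is FALSE (a lie) because Xander is a knave and Tara is a knight.
- Tara (knight) says "Xander and I are different types" - this is TRUE because Tara is a knight and Xander is a knave.
- Maya (knight) says "Tara always speaks truthfully" - this is TRUE because Tara is a knight.
- Paul (knave) says "Tara always lies" - this is FALSE (a lie) because Tara is a knight.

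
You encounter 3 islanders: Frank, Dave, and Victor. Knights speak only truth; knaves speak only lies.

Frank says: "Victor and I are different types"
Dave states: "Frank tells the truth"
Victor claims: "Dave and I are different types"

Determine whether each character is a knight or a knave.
Frank is a knave.
Dave is a knave.
Victor is a knave.

Verification:
- Frank (knave) says "Victor and I are different types" - this is FALSE (a lie) because Frank is a knave and Victor is a knave.
- Dave (knave) says "Frank tells the truth" - this is FALSE (a lie) because Frank is a knave.
- Victor (knave) says "Dave and I are different types" - this is FALSE (a lie) because Victor is a knave and Dave is a knave.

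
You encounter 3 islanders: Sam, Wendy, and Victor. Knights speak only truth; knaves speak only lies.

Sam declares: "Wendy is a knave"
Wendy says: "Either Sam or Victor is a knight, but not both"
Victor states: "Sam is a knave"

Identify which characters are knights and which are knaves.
Sam is a knave.
Wendy is a knight.
Victor is a knight.

Verification:
- Sam (knave) says "Wendy is a knave" - this is FALSE (a lie) because Wendy is a knight.
- Wendy (knight) says "Either Sam or Victor is a knight, but not both" - this is TRUE because Sam is a knave and Victor is a knight.
- Victor (knight) says "Sam is a knave" - this is TRUE because Sam is a knave.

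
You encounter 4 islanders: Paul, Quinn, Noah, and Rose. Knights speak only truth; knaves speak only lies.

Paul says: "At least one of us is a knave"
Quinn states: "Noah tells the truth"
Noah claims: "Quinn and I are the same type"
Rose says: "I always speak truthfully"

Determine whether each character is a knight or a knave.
Paul is a knight.
Quinn is a knight.
Noah is a knight.
Rose is a knave.

Verification:
- Paul (knight) says "At least one of us is a knave" - this is TRUE because Rose is a knave.
- Quinn (knight) says "Noah tells the truth" - this is TRUE because Noah is a knight.
- Noah (knight) says "Quinn and I are the same type" - this is TRUE because Noah is a knight and Quinn is a knight.
- Rose (knave) says "I always speak truthfully" - this is FALSE (a lie) because Rose is a knave.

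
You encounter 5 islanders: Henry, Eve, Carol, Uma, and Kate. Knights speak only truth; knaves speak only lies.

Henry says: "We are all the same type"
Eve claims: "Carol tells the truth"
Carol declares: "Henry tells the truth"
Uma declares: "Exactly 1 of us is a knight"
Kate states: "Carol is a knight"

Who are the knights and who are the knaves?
Henry is a knave.
Eve is a knave.
Carol is a knave.
Uma is a knight.
Kate is a knave.

Verification:
- Henry (knave) says "We are all the same type" - this is FALSE (a lie) because Uma is a knight and Henry, Eve, Carol, and Kate are knaves.
- Eve (knave) says "Carol tells the truth" - this is FALSE (a lie) because Carol is a knave.
- Carol (knave) says "Henry tells the truth" - this is FALSE (a lie) because Henry is a knave.
- Uma (knight) says "Exactly 1 of us is a knight" - this is TRUE because there are 1 knights.
- Kate (knave) says "Carol is a knight" - this is FALSE (a lie) because Carol is a knave.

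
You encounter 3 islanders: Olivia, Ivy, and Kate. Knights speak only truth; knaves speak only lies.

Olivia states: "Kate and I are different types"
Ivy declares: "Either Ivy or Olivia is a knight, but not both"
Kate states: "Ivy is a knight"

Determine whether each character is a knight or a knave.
Olivia is a knave.
Ivy is a knave.
Kate is a knave.

Verification:
- Olivia (knave) says "Kate and I are different types" - this is FALSE (a lie) because Olivia is a knave and Kate is a knave.
- Ivy (knave) says "Either Ivy or Olivia is a knight, but not both" - this is FALSE (a lie) because Ivy is a knave and Olivia is a knave.
- Kate (knave) says "Ivy is a knight" - this is FALSE (a lie) because Ivy is a knave.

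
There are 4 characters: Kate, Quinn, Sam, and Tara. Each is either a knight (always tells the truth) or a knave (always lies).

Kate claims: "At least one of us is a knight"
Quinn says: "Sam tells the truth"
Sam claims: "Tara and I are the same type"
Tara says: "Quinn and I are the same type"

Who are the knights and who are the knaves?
Kate is a knight.
Quinn is a knight.
Sam is a knight.
Tara is a knight.

Verification:
- Kate (knight) says "At least one of us is a knight" - this is TRUE because Kate, Quinn, Sam, and Tara are knights.
- Quinn (knight) says "Sam tells the truth" - this is TRUE because Sam is a knight.
- Sam (knight) says "Tara and I are the same type" - this is TRUE because Sam is a knight and Tara is a knight.
- Tara (knight) says "Quinn and I are the same type" - this is TRUE because Tara is a knight and Quinn is a knight.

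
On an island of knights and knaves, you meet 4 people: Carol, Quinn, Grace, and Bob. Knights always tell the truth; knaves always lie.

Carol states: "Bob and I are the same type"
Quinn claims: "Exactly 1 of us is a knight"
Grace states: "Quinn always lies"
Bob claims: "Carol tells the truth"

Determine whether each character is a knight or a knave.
Carol is a knight.
Quinn is a knave.
Grace is a knight.
Bob is a knight.

Verification:
- Carol (knight) says "Bob and I are the same type" - this is TRUE because Carol is a knight and Bob is a knight.
- Quinn (knave) says "Exactly 1 of us is a knight" - this is FALSE (a lie) because there are 3 knights.
- Grace (knight) says "Quinn always lies" - this is TRUE because Quinn is a knave.
- Bob (knight) says "Carol tells the truth" - this is TRUE because Carol is a knight.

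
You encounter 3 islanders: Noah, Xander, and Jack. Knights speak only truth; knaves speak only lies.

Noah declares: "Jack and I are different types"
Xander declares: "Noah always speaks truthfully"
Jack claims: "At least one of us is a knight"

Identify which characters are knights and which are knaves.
Noah is a knave.
Xander is a knave.
Jack is a knave.

Verification:
- Noah (knave) says "Jack and I are different types" - this is FALSE (a lie) because Noah is a knave and Jack is a knave.
- Xander (knave) says "Noah always speaks truthfully" - this is FALSE (a lie) because Noah is a knave.
- Jack (knave) says "At least one of us is a knight" - this is FALSE (a lie) because no one is a knight.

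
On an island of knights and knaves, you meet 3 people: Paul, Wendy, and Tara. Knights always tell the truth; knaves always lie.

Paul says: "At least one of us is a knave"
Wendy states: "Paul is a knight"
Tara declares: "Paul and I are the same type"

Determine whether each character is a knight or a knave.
Paul is a knight.
Wendy is a knight.
Tara is a knave.

Verification:
- Paul (knight) says "At least one of us is a knave" - this is TRUE because Tara is a knave.
- Wendy (knight) says "Paul is a knight" - this is TRUE because Paul is a knight.
- Tara (knave) says "Paul and I are the same type" - this is FALSE (a lie) because Tara is a knave and Paul is a knight.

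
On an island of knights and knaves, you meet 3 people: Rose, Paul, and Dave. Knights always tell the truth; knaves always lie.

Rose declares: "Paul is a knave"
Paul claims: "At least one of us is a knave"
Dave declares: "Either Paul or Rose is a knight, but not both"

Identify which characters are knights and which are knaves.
Rose is a knave.
Paul is a knight.
Dave is a knight.

Verification:
- Rose (knave) says "Paul is a knave" - this is FALSE (a lie) because Paul is a knight.
- Paul (knight) says "At least one of us is a knave" - this is TRUE because Rose is a knave.
- Dave (knight) says "Either Paul or Rose is a knight, but not both" - this is TRUE because Paul is a knight and Rose is a knave.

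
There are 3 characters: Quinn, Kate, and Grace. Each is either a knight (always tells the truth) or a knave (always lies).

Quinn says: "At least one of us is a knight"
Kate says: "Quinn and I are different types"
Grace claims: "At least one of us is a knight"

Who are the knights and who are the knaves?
Quinn is a knave.
Kate is a knave.
Grace is a knave.

Verification:
- Quinn (knave) says "At least one of us is a knight" - this is FALSE (a lie) because no one is a knight.
- Kate (knave) says "Quinn and I are different types" - this is FALSE (a lie) because Kate is a knave and Quinn is a knave.
- Grace (knave) says "At least one of us is a knight" - this is FALSE (a lie) because no one is a knight.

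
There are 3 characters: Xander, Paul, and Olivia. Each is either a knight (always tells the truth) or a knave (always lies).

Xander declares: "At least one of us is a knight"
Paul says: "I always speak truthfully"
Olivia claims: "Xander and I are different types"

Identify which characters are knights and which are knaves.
Xander is a knave.
Paul is a knave.
Olivia is a knave.

Verification:
- Xander (knave) says "At least one of us is a knight" - this is FALSE (a lie) because no one is a knight.
- Paul (knave) says "I always speak truthfully" - this is FALSE (a lie) because Paul is a knave.
- Olivia (knave) says "Xander and I are different types" - this is FALSE (a lie) because Olivia is a knave and Xander is a knave.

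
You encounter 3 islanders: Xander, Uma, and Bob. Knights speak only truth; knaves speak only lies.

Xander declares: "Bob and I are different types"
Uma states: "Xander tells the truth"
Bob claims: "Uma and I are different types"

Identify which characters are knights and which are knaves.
Xander is a knave.
Uma is a knave.
Bob is a knave.

Verification:
- Xander (knave) says "Bob and I are different types" - this is FALSE (a lie) because Xander is a knave and Bob is a knave.
- Uma (knave) says "Xander tells the truth" - this is FALSE (a lie) because Xander is a knave.
- Bob (knave) says "Uma and I are different types" - this is FALSE (a lie) because Bob is a knave and Uma is a knave.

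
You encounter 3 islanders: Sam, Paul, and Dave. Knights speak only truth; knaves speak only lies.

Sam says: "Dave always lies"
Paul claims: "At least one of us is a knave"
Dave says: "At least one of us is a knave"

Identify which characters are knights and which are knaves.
Sam is a knave.
Paul is a knight.
Dave is a knight.

Verification:
- Sam (knave) says "Dave always lies" - this is FALSE (a lie) because Dave is a knight.
- Paul (knight) says "At least one of us is a knave" - this is TRUE because Sam is a knave.
- Dave (knight) says "At least one of us is a knave" - this is TRUE because Sam is a knave.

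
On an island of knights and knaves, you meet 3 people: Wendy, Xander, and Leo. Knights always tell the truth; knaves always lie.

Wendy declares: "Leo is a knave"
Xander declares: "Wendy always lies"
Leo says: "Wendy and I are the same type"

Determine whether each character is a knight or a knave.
Wendy is a knight.
Xander is a knave.
Leo is a knave.

Verification:
- Wendy (knight) says "Leo is a knave" - this is TRUE because Leo is a knave.
- Xander (knave) says "Wendy always lies" - this is FALSE (a lie) because Wendy is a knight.
- Leo (knave) says "Wendy and I are the same type" - this is FALSE (a lie) because Leo is a knave and Wendy is a knight.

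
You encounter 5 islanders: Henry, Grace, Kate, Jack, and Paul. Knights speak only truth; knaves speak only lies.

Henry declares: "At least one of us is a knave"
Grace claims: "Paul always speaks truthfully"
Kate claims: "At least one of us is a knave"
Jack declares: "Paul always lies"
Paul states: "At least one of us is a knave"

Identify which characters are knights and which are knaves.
Henry is a knight.
Grace is a knight.
Kate is a knight.
Jack is a knave.
Paul is a knight.

Verification:
- Henry (knight) says "At least one of us is a knave" - this is TRUE because Jack is a knave.
- Grace (knight) says "Paul always speaks truthfully" - this is TRUE because Paul is a knight.
- Kate (knight) says "At least one of us is a knave" - this is TRUE because Jack is a knave.
- Jack (knave) says "Paul always lies" - this is FALSE (a lie) because Paul is a knight.
- Paul (knight) says "At least one of us is a knave" - this is TRUE because Jack is a knave.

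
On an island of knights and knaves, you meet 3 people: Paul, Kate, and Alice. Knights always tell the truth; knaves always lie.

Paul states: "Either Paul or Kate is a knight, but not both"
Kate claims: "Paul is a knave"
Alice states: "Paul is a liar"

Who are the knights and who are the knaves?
Paul is a knight.
Kate is a knave.
Alice is a knave.

Verification:
- Paul (knight) says "Either Paul or Kate is a knight, but not both" - this is TRUE because Paul is a knight and Kate is a knave.
- Kate (knave) says "Paul is a knave" - this is FALSE (a lie) because Paul is a knight.
- Alice (knave) says "Paul is a liar" - this is FALSE (a lie) because Paul is a knight.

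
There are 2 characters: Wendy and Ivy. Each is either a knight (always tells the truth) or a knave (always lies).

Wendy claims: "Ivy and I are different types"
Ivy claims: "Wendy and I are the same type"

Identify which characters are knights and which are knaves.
Wendy is a knight.
Ivy is a knave.

Verification:
- Wendy (knight) says "Ivy and I are different types" - this is TRUE because Wendy is a knight and Ivy is a knave.
- Ivy (knave) says "Wendy and I are the same type" - this is FALSE (a lie) because Ivy is a knave and Wendy is a knight.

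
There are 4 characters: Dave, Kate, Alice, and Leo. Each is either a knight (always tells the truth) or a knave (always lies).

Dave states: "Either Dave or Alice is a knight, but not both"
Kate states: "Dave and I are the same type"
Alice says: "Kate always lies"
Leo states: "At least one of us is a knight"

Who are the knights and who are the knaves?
Dave is a knight.
Kate is a knight.
Alice is a knave.
Leo is a knight.

Verification:
- Dave (knight) says "Either Dave or Alice is a knight, but not both" - this is TRUE because Dave is a knight and Alice is a knave.
- Kate (knight) says "Dave and I are the same type" - this is TRUE because Kate is a knight and Dave is a knight.
- Alice (knave) says "Kate always lies" - this is FALSE (a lie) because Kate is a knight.
- Leo (knight) says "At least one of us is a knight" - this is TRUE because Dave, Kate, and Leo are knights.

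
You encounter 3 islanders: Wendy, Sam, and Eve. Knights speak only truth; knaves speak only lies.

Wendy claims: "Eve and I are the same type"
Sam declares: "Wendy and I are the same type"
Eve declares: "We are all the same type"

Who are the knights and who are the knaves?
Wendy is a knight.
Sam is a knight.
Eve is a knight.

Verification:
- Wendy (knight) says "Eve and I are the same type" - this is TRUE because Wendy is a knight and Eve is a knight.
- Sam (knight) says "Wendy and I are the same type" - this is TRUE because Sam is a knight and Wendy is a knight.
- Eve (knight) says "We are all the same type" - this is TRUE because Wendy, Sam, and Eve are knights.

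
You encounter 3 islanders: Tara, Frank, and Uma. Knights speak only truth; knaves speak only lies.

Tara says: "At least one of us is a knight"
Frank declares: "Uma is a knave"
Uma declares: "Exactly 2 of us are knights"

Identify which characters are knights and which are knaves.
Tara is a knight.
Frank is a knave.
Uma is a knight.

Verification:
- Tara (knight) says "At least one of us is a knight" - this is TRUE because Tara and Uma are knights.
- Frank (knave) says "Uma is a knave" - this is FALSE (a lie) because Uma is a knight.
- Uma (knight) says "Exactly 2 of us are knights" - this is TRUE because there are 2 knights.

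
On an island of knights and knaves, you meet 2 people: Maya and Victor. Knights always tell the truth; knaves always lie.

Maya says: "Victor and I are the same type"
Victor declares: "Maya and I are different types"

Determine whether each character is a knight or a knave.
Maya is a knave.
Victor is a knight.

Verification:
- Maya (knave) says "Victor and I are the same type" - this is FALSE (a lie) because Maya is a knave and Victor is a knight.
- Victor (knight) says "Maya and I are different types" - this is TRUE because Victor is a knight and Maya is a knave.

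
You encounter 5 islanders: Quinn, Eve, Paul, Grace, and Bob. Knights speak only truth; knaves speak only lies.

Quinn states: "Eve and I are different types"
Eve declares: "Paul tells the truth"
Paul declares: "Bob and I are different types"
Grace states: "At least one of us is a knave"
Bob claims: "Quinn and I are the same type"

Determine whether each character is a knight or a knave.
Quinn is a knight.
Eve is a knave.
Paul is a knave.
Grace is a knight.
Bob is a knave.

Verification:
- Quinn (knight) says "Eve and I are different types" - this is TRUE because Quinn is a knight and Eve is a knave.
- Eve (knave) says "Paul tells the truth" - this is FALSE (a lie) because Paul is a knave.
- Paul (knave) says "Bob and I are different types" - this is FALSE (a lie) because Paul is a knave and Bob is a knave.
- Grace (knight) says "At least one of us is a knave" - this is TRUE because Eve, Paul, and Bob are knaves.
- Bob (knave) says "Quinn and I are the same type" - this is FALSE (a lie) because Bob is a knave and Quinn is a knight.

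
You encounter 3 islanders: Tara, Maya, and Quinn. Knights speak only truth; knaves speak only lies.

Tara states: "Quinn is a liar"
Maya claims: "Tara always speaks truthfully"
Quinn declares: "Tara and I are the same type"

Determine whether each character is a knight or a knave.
Tara is a knight.
Maya is a knight.
Quinn is a knave.

Verification:
- Tara (knight) says "Quinn is a liar" - this is TRUE because Quinn is a knave.
- Maya (knight) says "Tara always speaks truthfully" - this is TRUE because Tara is a knight.
- Quinn (knave) says "Tara and I are the same type" - this is FALSE (a lie) because Quinn is a knave and Tara is a knight.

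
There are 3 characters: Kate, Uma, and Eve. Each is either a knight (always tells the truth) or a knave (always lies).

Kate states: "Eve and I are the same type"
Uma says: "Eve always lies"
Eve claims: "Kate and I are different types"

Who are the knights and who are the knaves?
Kate is a knave.
Uma is a knave.
Eve is a knight.

Verification:
- Kate (knave) says "Eve and I are the same type" - this is FALSE (a lie) because Kate is a knave and Eve is a knight.
- Uma (knave) says "Eve always lies" - this is FALSE (a lie) because Eve is a knight.
- Eve (knight) says "Kate and I are different types" - this is TRUE because Eve is a knight and Kate is a knave.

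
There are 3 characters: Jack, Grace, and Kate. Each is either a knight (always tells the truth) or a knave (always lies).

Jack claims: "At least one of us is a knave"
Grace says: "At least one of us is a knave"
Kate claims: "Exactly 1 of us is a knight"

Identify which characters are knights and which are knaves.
Jack is a knight.
Grace is a knight.
Kate is a knave.

Verification:
- Jack (knight) says "At least one of us is a knave" - this is TRUE because Kate is a knave.
- Grace (knight) says "At least one of us is a knave" - this is TRUE because Kate is a knave.
- Kate (knave) says "Exactly 1 of us is a knight" - this is FALSE (a lie) because there are 2 knights.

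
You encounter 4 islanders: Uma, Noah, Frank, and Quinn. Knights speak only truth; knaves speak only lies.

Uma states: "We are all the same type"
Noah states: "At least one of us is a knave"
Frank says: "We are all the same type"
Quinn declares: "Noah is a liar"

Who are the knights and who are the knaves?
Uma is a knave.
Noah is a knight.
Frank is a knave.
Quinn is a knave.

Verification:
- Uma (knave) says "We are all the same type" - this is FALSE (a lie) because Noah is a knight and Uma, Frank, and Quinn are knaves.
- Noah (knight) says "At least one of us is a knave" - this is TRUE because Uma, Frank, and Quinn are knaves.
- Frank (knave) says "We are all the same type" - this is FALSE (a lie) because Noah is a knight and Uma, Frank, and Quinn are knaves.
- Quinn (knave) says "Noah is a liar" - this is FALSE (a lie) because Noah is a knight.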